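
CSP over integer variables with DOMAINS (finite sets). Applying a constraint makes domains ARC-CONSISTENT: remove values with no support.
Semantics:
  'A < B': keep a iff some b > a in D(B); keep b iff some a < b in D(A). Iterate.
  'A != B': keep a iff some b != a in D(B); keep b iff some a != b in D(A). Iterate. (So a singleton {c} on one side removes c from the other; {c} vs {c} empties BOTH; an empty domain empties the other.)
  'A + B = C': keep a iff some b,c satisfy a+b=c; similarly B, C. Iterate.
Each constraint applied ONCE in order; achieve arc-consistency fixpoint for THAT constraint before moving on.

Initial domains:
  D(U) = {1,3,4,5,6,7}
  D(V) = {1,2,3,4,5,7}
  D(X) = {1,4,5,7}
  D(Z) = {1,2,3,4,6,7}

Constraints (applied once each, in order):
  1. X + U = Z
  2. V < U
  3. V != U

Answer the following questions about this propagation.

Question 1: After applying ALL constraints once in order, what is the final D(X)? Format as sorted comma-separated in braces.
Answer: {1,4,5}

Derivation:
Constraint 1 (X + U = Z) on D(X)={1,4,5,7} D(U)={1,3,4,5,6,7} D(Z)={1,2,3,4,6,7}: X {1,4,5,7}->{1,4,5}; U {1,3,4,5,6,7}->{1,3,5,6}; Z {1,2,3,4,6,7}->{2,4,6,7}
Constraint 2 (V < U) on D(V)={1,2,3,4,5,7} D(U)={1,3,5,6}: V {1,2,3,4,5,7}->{1,2,3,4,5}; U {1,3,5,6}->{3,5,6}
Constraint 3 (V != U) on D(V)={1,2,3,4,5} D(U)={3,5,6}: no change
So after all 3 constraints: D(X) = {1,4,5}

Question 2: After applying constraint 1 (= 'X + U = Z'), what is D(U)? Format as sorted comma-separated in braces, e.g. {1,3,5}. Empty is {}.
Answer: {1,3,5,6}

Derivation:
Constraint 1 (X + U = Z) on D(X)={1,4,5,7} D(U)={1,3,4,5,6,7} D(Z)={1,2,3,4,6,7}: X {1,4,5,7}->{1,4,5}; U {1,3,4,5,6,7}->{1,3,5,6}; Z {1,2,3,4,6,7}->{2,4,6,7}
So after constraint 1: D(U) = {1,3,5,6}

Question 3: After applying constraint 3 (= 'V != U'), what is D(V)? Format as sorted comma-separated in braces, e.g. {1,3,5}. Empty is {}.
Answer: {1,2,3,4,5}

Derivation:
Constraint 1 (X + U = Z) on D(X)={1,4,5,7} D(U)={1,3,4,5,6,7} D(Z)={1,2,3,4,6,7}: X {1,4,5,7}->{1,4,5}; U {1,3,4,5,6,7}->{1,3,5,6}; Z {1,2,3,4,6,7}->{2,4,6,7}
Constraint 2 (V < U) on D(V)={1,2,3,4,5,7} D(U)={1,3,5,6}: V {1,2,3,4,5,7}->{1,2,3,4,5}; U {1,3,5,6}->{3,5,6}
Constraint 3 (V != U) on D(V)={1,2,3,4,5} D(U)={3,5,6}: no change
So after constraint 3: D(V) = {1,2,3,4,5}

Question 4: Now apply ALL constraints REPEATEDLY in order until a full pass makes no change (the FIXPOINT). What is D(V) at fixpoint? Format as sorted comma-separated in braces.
pass 0 (initial): D(V)={1,2,3,4,5,7}
pass 1: U {1,3,4,5,6,7}->{3,5,6}; V {1,2,3,4,5,7}->{1,2,3,4,5}; X {1,4,5,7}->{1,4,5}; Z {1,2,3,4,6,7}->{2,4,6,7}
pass 2: X {1,4,5}->{1,4}; Z {2,4,6,7}->{4,6,7}
pass 3: no change
Fixpoint after 3 passes: D(V) = {1,2,3,4,5}

Answer: {1,2,3,4,5}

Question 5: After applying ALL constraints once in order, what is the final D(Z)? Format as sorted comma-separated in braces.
Answer: {2,4,6,7}

Derivation:
Constraint 1 (X + U = Z) on D(X)={1,4,5,7} D(U)={1,3,4,5,6,7} D(Z)={1,2,3,4,6,7}: X {1,4,5,7}->{1,4,5}; U {1,3,4,5,6,7}->{1,3,5,6}; Z {1,2,3,4,6,7}->{2,4,6,7}
Constraint 2 (V < U) on D(V)={1,2,3,4,5,7} D(U)={1,3,5,6}: V {1,2,3,4,5,7}->{1,2,3,4,5}; U {1,3,5,6}->{3,5,6}
Constraint 3 (V != U) on D(V)={1,2,3,4,5} D(U)={3,5,6}: no change
So after all 3 constraints: D(Z) = {2,4,6,7}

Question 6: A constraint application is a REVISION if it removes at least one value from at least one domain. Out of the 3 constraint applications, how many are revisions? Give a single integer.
Answer: 2

Derivation:
Constraint 1 (X + U = Z) on D(X)={1,4,5,7} D(U)={1,3,4,5,6,7} D(Z)={1,2,3,4,6,7}: X {1,4,5,7}->{1,4,5}; U {1,3,4,5,6,7}->{1,3,5,6}; Z {1,2,3,4,6,7}->{2,4,6,7} => REVISION
Constraint 2 (V < U) on D(V)={1,2,3,4,5,7} D(U)={1,3,5,6}: V {1,2,3,4,5,7}->{1,2,3,4,5}; U {1,3,5,6}->{3,5,6} => REVISION
Constraint 3 (V != U) on D(V)={1,2,3,4,5} D(U)={3,5,6}: no change => not a revision
Total revisions = 2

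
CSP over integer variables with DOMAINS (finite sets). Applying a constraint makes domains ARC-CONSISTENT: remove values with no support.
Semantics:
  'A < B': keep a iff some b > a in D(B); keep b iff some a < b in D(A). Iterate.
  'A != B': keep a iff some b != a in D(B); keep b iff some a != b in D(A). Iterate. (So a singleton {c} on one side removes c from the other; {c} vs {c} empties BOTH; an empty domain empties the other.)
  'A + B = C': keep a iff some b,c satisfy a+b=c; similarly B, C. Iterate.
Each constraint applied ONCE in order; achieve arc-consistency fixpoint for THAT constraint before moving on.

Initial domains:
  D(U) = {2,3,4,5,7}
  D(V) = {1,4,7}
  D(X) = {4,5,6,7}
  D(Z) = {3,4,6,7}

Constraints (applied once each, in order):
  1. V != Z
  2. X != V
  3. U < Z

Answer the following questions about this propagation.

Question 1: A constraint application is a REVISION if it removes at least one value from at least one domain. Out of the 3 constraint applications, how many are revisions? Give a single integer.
Constraint 1 (V != Z) on D(V)={1,4,7} D(Z)={3,4,6,7}: no change => not a revision
Constraint 2 (X != V) on D(X)={4,5,6,7} D(V)={1,4,7}: no change => not a revision
Constraint 3 (U < Z) on D(U)={2,3,4,5,7} D(Z)={3,4,6,7}: U {2,3,4,5,7}->{2,3,4,5} => REVISION
Total revisions = 1

Answer: 1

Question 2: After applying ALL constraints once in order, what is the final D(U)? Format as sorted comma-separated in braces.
Constraint 1 (V != Z) on D(V)={1,4,7} D(Z)={3,4,6,7}: no change
Constraint 2 (X != V) on D(X)={4,5,6,7} D(V)={1,4,7}: no change
Constraint 3 (U < Z) on D(U)={2,3,4,5,7} D(Z)={3,4,6,7}: U {2,3,4,5,7}->{2,3,4,5}
So after all 3 constraints: D(U) = {2,3,4,5}

Answer: {2,3,4,5}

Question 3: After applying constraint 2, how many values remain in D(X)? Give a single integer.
Answer: 4

Derivation:
Constraint 1 (V != Z) on D(V)={1,4,7} D(Z)={3,4,6,7}: no change
Constraint 2 (X != V) on D(X)={4,5,6,7} D(V)={1,4,7}: no change
So after constraint 2: D(X)={4,5,6,7}, size = 4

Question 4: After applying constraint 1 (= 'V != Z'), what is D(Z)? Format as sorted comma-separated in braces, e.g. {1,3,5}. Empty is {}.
Constraint 1 (V != Z) on D(V)={1,4,7} D(Z)={3,4,6,7}: no change
So after constraint 1: D(Z) = {3,4,6,7}

Answer: {3,4,6,7}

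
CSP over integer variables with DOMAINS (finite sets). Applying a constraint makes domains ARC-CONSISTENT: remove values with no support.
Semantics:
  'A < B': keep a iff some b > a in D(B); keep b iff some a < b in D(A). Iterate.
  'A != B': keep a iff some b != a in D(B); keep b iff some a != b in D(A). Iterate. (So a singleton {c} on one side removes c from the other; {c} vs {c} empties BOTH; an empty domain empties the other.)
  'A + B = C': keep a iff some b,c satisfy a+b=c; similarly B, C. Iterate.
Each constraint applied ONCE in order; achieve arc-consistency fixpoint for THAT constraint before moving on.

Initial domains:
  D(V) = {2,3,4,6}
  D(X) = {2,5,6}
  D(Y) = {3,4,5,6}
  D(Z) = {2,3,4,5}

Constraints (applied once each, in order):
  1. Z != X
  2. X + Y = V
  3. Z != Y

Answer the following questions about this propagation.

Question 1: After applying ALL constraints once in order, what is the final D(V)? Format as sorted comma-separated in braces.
Answer: {6}

Derivation:
Constraint 1 (Z != X) on D(Z)={2,3,4,5} D(X)={2,5,6}: no change
Constraint 2 (X + Y = V) on D(X)={2,5,6} D(Y)={3,4,5,6} D(V)={2,3,4,6}: X {2,5,6}->{2}; Y {3,4,5,6}->{4}; V {2,3,4,6}->{6}
Constraint 3 (Z != Y) on D(Z)={2,3,4,5} D(Y)={4}: Z {2,3,4,5}->{2,3,5}
So after all 3 constraints: D(V) = {6}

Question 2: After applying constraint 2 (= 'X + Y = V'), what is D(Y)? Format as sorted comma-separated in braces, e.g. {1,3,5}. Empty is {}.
Answer: {4}

Derivation:
Constraint 1 (Z != X) on D(Z)={2,3,4,5} D(X)={2,5,6}: no change
Constraint 2 (X + Y = V) on D(X)={2,5,6} D(Y)={3,4,5,6} D(V)={2,3,4,6}: X {2,5,6}->{2}; Y {3,4,5,6}->{4}; V {2,3,4,6}->{6}
So after constraint 2: D(Y) = {4}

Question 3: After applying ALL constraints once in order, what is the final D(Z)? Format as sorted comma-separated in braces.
Answer: {2,3,5}

Derivation:
Constraint 1 (Z != X) on D(Z)={2,3,4,5} D(X)={2,5,6}: no change
Constraint 2 (X + Y = V) on D(X)={2,5,6} D(Y)={3,4,5,6} D(V)={2,3,4,6}: X {2,5,6}->{2}; Y {3,4,5,6}->{4}; V {2,3,4,6}->{6}
Constraint 3 (Z != Y) on D(Z)={2,3,4,5} D(Y)={4}: Z {2,3,4,5}->{2,3,5}
So after all 3 constraints: D(Z) = {2,3,5}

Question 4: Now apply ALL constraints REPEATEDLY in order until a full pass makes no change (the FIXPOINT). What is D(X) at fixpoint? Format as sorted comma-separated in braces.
pass 0 (initial): D(X)={2,5,6}
pass 1: V {2,3,4,6}->{6}; X {2,5,6}->{2}; Y {3,4,5,6}->{4}; Z {2,3,4,5}->{2,3,5}
pass 2: Z {2,3,5}->{3,5}
pass 3: no change
Fixpoint after 3 passes: D(X) = {2}

Answer: {2}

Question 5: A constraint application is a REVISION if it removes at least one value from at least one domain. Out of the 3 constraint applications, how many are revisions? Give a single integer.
Constraint 1 (Z != X) on D(Z)={2,3,4,5} D(X)={2,5,6}: no change => not a revision
Constraint 2 (X + Y = V) on D(X)={2,5,6} D(Y)={3,4,5,6} D(V)={2,3,4,6}: X {2,5,6}->{2}; Y {3,4,5,6}->{4}; V {2,3,4,6}->{6} => REVISION
Constraint 3 (Z != Y) on D(Z)={2,3,4,5} D(Y)={4}: Z {2,3,4,5}->{2,3,5} => REVISION
Total revisions = 2

Answer: 2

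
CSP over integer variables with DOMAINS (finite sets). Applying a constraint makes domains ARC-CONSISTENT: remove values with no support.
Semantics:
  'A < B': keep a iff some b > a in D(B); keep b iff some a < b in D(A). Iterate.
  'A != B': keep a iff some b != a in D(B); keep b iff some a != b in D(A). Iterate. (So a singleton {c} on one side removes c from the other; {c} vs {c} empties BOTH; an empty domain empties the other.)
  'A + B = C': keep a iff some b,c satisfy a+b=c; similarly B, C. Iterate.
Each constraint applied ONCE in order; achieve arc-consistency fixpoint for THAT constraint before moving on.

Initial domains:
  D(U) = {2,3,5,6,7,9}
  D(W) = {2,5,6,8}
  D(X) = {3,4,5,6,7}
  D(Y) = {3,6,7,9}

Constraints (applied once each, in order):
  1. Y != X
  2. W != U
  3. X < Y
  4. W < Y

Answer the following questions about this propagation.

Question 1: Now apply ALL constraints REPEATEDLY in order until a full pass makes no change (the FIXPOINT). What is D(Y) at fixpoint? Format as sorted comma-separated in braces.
Answer: {6,7,9}

Derivation:
pass 0 (initial): D(Y)={3,6,7,9}
pass 1: Y {3,6,7,9}->{6,7,9}
pass 2: no change
Fixpoint after 2 passes: D(Y) = {6,7,9}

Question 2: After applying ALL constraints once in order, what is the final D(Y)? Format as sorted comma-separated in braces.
Answer: {6,7,9}

Derivation:
Constraint 1 (Y != X) on D(Y)={3,6,7,9} D(X)={3,4,5,6,7}: no change
Constraint 2 (W != U) on D(W)={2,5,6,8} D(U)={2,3,5,6,7,9}: no change
Constraint 3 (X < Y) on D(X)={3,4,5,6,7} D(Y)={3,6,7,9}: Y {3,6,7,9}->{6,7,9}
Constraint 4 (W < Y) on D(W)={2,5,6,8} D(Y)={6,7,9}: no change
So after all 4 constraints: D(Y) = {6,7,9}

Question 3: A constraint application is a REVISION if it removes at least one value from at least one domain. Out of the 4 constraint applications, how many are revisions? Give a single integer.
Constraint 1 (Y != X) on D(Y)={3,6,7,9} D(X)={3,4,5,6,7}: no change => not a revision
Constraint 2 (W != U) on D(W)={2,5,6,8} D(U)={2,3,5,6,7,9}: no change => not a revision
Constraint 3 (X < Y) on D(X)={3,4,5,6,7} D(Y)={3,6,7,9}: Y {3,6,7,9}->{6,7,9} => REVISION
Constraint 4 (W < Y) on D(W)={2,5,6,8} D(Y)={6,7,9}: no change => not a revision
Total revisions = 1

Answer: 1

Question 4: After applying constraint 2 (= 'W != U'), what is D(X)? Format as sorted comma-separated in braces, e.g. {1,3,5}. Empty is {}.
Constraint 1 (Y != X) on D(Y)={3,6,7,9} D(X)={3,4,5,6,7}: no change
Constraint 2 (W != U) on D(W)={2,5,6,8} D(U)={2,3,5,6,7,9}: no change
So after constraint 2: D(X) = {3,4,5,6,7}

Answer: {3,4,5,6,7}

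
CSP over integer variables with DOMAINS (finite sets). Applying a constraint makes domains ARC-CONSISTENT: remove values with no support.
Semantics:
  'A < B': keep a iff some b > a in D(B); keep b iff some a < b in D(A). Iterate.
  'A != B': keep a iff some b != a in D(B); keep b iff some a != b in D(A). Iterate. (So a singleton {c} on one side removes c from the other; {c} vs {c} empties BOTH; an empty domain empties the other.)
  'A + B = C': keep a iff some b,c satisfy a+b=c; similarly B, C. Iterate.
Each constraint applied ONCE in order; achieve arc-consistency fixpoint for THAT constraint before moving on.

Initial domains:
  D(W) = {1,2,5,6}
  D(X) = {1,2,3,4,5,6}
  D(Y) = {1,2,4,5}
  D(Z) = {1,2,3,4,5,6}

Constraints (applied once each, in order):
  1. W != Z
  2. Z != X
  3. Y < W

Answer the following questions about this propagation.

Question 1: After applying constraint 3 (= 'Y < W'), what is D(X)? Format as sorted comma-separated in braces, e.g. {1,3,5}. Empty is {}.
Answer: {1,2,3,4,5,6}

Derivation:
Constraint 1 (W != Z) on D(W)={1,2,5,6} D(Z)={1,2,3,4,5,6}: no change
Constraint 2 (Z != X) on D(Z)={1,2,3,4,5,6} D(X)={1,2,3,4,5,6}: no change
Constraint 3 (Y < W) on D(Y)={1,2,4,5} D(W)={1,2,5,6}: W {1,2,5,6}->{2,5,6}
So after constraint 3: D(X) = {1,2,3,4,5,6}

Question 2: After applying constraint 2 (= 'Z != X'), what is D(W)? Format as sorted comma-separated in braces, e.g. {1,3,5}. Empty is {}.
Constraint 1 (W != Z) on D(W)={1,2,5,6} D(Z)={1,2,3,4,5,6}: no change
Constraint 2 (Z != X) on D(Z)={1,2,3,4,5,6} D(X)={1,2,3,4,5,6}: no change
So after constraint 2: D(W) = {1,2,5,6}

Answer: {1,2,5,6}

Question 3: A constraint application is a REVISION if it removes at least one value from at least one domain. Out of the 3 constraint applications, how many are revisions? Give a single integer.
Constraint 1 (W != Z) on D(W)={1,2,5,6} D(Z)={1,2,3,4,5,6}: no change => not a revision
Constraint 2 (Z != X) on D(Z)={1,2,3,4,5,6} D(X)={1,2,3,4,5,6}: no change => not a revision
Constraint 3 (Y < W) on D(Y)={1,2,4,5} D(W)={1,2,5,6}: W {1,2,5,6}->{2,5,6} => REVISION
Total revisions = 1

Answer: 1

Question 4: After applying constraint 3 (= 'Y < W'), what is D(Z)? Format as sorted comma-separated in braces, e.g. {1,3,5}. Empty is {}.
Constraint 1 (W != Z) on D(W)={1,2,5,6} D(Z)={1,2,3,4,5,6}: no change
Constraint 2 (Z != X) on D(Z)={1,2,3,4,5,6} D(X)={1,2,3,4,5,6}: no change
Constraint 3 (Y < W) on D(Y)={1,2,4,5} D(W)={1,2,5,6}: W {1,2,5,6}->{2,5,6}
So after constraint 3: D(Z) = {1,2,3,4,5,6}

Answer: {1,2,3,4,5,6}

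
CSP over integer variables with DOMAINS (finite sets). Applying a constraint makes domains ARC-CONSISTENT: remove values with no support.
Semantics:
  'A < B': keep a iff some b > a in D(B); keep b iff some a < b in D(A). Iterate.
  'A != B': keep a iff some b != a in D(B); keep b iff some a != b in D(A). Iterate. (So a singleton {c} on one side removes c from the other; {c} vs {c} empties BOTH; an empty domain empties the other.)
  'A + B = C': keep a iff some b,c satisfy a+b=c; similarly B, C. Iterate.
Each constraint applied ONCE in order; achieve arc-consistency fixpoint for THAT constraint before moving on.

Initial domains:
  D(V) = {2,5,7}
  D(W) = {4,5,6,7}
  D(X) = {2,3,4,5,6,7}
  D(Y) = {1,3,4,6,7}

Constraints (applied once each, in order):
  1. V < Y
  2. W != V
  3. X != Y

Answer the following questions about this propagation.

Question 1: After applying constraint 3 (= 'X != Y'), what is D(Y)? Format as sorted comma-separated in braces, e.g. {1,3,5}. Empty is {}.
Constraint 1 (V < Y) on D(V)={2,5,7} D(Y)={1,3,4,6,7}: V {2,5,7}->{2,5}; Y {1,3,4,6,7}->{3,4,6,7}
Constraint 2 (W != V) on D(W)={4,5,6,7} D(V)={2,5}: no change
Constraint 3 (X != Y) on D(X)={2,3,4,5,6,7} D(Y)={3,4,6,7}: no change
So after constraint 3: D(Y) = {3,4,6,7}

Answer: {3,4,6,7}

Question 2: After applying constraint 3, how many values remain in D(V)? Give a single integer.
Answer: 2

Derivation:
Constraint 1 (V < Y) on D(V)={2,5,7} D(Y)={1,3,4,6,7}: V {2,5,7}->{2,5}; Y {1,3,4,6,7}->{3,4,6,7}
Constraint 2 (W != V) on D(W)={4,5,6,7} D(V)={2,5}: no change
Constraint 3 (X != Y) on D(X)={2,3,4,5,6,7} D(Y)={3,4,6,7}: no change
So after constraint 3: D(V)={2,5}, size = 2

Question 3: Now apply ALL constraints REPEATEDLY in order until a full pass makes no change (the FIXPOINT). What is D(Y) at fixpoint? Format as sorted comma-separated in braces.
Answer: {3,4,6,7}

Derivation:
pass 0 (initial): D(Y)={1,3,4,6,7}
pass 1: V {2,5,7}->{2,5}; Y {1,3,4,6,7}->{3,4,6,7}
pass 2: no change
Fixpoint after 2 passes: D(Y) = {3,4,6,7}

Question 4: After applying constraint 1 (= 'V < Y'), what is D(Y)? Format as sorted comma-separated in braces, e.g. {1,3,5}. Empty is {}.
Constraint 1 (V < Y) on D(V)={2,5,7} D(Y)={1,3,4,6,7}: V {2,5,7}->{2,5}; Y {1,3,4,6,7}->{3,4,6,7}
So after constraint 1: D(Y) = {3,4,6,7}

Answer: {3,4,6,7}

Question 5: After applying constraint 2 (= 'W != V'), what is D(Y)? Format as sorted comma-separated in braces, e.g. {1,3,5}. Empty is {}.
Answer: {3,4,6,7}

Derivation:
Constraint 1 (V < Y) on D(V)={2,5,7} D(Y)={1,3,4,6,7}: V {2,5,7}->{2,5}; Y {1,3,4,6,7}->{3,4,6,7}
Constraint 2 (W != V) on D(W)={4,5,6,7} D(V)={2,5}: no change
So after constraint 2: D(Y) = {3,4,6,7}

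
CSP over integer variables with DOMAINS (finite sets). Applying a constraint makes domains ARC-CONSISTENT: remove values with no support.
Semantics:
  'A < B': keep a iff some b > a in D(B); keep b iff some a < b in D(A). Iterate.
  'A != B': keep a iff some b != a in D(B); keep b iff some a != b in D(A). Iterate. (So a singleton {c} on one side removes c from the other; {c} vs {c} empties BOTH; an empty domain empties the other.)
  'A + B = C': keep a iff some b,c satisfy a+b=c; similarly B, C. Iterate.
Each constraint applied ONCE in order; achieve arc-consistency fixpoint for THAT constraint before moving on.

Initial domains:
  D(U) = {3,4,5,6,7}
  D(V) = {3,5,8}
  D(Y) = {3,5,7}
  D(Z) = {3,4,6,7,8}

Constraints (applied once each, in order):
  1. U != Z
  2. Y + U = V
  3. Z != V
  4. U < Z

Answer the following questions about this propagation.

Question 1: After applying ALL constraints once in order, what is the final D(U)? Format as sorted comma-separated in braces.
Constraint 1 (U != Z) on D(U)={3,4,5,6,7} D(Z)={3,4,6,7,8}: no change
Constraint 2 (Y + U = V) on D(Y)={3,5,7} D(U)={3,4,5,6,7} D(V)={3,5,8}: Y {3,5,7}->{3,5}; U {3,4,5,6,7}->{3,5}; V {3,5,8}->{8}
Constraint 3 (Z != V) on D(Z)={3,4,6,7,8} D(V)={8}: Z {3,4,6,7,8}->{3,4,6,7}
Constraint 4 (U < Z) on D(U)={3,5} D(Z)={3,4,6,7}: Z {3,4,6,7}->{4,6,7}
So after all 4 constraints: D(U) = {3,5}

Answer: {3,5}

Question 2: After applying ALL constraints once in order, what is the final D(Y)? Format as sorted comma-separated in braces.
Constraint 1 (U != Z) on D(U)={3,4,5,6,7} D(Z)={3,4,6,7,8}: no change
Constraint 2 (Y + U = V) on D(Y)={3,5,7} D(U)={3,4,5,6,7} D(V)={3,5,8}: Y {3,5,7}->{3,5}; U {3,4,5,6,7}->{3,5}; V {3,5,8}->{8}
Constraint 3 (Z != V) on D(Z)={3,4,6,7,8} D(V)={8}: Z {3,4,6,7,8}->{3,4,6,7}
Constraint 4 (U < Z) on D(U)={3,5} D(Z)={3,4,6,7}: Z {3,4,6,7}->{4,6,7}
So after all 4 constraints: D(Y) = {3,5}

Answer: {3,5}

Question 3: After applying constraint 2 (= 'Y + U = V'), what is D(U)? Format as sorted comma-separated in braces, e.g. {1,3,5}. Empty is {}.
Answer: {3,5}

Derivation:
Constraint 1 (U != Z) on D(U)={3,4,5,6,7} D(Z)={3,4,6,7,8}: no change
Constraint 2 (Y + U = V) on D(Y)={3,5,7} D(U)={3,4,5,6,7} D(V)={3,5,8}: Y {3,5,7}->{3,5}; U {3,4,5,6,7}->{3,5}; V {3,5,8}->{8}
So after constraint 2: D(U) = {3,5}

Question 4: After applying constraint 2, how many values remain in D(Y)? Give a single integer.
Answer: 2

Derivation:
Constraint 1 (U != Z) on D(U)={3,4,5,6,7} D(Z)={3,4,6,7,8}: no change
Constraint 2 (Y + U = V) on D(Y)={3,5,7} D(U)={3,4,5,6,7} D(V)={3,5,8}: Y {3,5,7}->{3,5}; U {3,4,5,6,7}->{3,5}; V {3,5,8}->{8}
So after constraint 2: D(Y)={3,5}, size = 2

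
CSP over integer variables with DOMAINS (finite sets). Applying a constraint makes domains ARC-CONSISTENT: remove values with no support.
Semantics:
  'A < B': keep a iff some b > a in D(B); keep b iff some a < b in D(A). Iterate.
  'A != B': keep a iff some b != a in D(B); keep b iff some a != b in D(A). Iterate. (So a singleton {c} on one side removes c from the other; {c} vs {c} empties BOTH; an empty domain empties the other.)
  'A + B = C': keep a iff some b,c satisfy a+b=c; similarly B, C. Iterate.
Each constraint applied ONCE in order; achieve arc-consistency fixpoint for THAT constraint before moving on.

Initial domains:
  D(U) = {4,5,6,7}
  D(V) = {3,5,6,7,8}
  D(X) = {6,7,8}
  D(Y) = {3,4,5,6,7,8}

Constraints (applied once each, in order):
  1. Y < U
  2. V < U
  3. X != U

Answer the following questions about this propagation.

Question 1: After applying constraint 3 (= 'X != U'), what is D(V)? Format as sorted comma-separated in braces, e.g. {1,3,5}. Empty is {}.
Answer: {3,5,6}

Derivation:
Constraint 1 (Y < U) on D(Y)={3,4,5,6,7,8} D(U)={4,5,6,7}: Y {3,4,5,6,7,8}->{3,4,5,6}
Constraint 2 (V < U) on D(V)={3,5,6,7,8} D(U)={4,5,6,7}: V {3,5,6,7,8}->{3,5,6}
Constraint 3 (X != U) on D(X)={6,7,8} D(U)={4,5,6,7}: no change
So after constraint 3: D(V) = {3,5,6}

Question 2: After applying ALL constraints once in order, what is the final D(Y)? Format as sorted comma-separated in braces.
Answer: {3,4,5,6}

Derivation:
Constraint 1 (Y < U) on D(Y)={3,4,5,6,7,8} D(U)={4,5,6,7}: Y {3,4,5,6,7,8}->{3,4,5,6}
Constraint 2 (V < U) on D(V)={3,5,6,7,8} D(U)={4,5,6,7}: V {3,5,6,7,8}->{3,5,6}
Constraint 3 (X != U) on D(X)={6,7,8} D(U)={4,5,6,7}: no change
So after all 3 constraints: D(Y) = {3,4,5,6}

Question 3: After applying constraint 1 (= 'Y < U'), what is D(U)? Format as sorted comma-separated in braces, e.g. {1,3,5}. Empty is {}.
Answer: {4,5,6,7}

Derivation:
Constraint 1 (Y < U) on D(Y)={3,4,5,6,7,8} D(U)={4,5,6,7}: Y {3,4,5,6,7,8}->{3,4,5,6}
So after constraint 1: D(U) = {4,5,6,7}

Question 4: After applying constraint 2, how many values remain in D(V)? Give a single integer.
Constraint 1 (Y < U) on D(Y)={3,4,5,6,7,8} D(U)={4,5,6,7}: Y {3,4,5,6,7,8}->{3,4,5,6}
Constraint 2 (V < U) on D(V)={3,5,6,7,8} D(U)={4,5,6,7}: V {3,5,6,7,8}->{3,5,6}
So after constraint 2: D(V)={3,5,6}, size = 3

Answer: 3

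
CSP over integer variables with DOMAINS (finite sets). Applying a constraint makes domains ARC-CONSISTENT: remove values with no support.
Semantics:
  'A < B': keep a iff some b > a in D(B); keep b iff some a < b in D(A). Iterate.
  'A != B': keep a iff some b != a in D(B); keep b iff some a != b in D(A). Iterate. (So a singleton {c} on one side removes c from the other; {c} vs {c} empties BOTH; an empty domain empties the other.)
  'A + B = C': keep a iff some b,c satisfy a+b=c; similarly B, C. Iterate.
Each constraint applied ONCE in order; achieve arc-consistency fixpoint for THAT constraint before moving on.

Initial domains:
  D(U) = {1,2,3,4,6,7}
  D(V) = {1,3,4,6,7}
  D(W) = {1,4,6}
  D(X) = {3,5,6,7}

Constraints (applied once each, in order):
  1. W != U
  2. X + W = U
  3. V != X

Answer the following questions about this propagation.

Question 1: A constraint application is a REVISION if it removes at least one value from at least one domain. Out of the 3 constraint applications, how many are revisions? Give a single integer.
Answer: 1

Derivation:
Constraint 1 (W != U) on D(W)={1,4,6} D(U)={1,2,3,4,6,7}: no change => not a revision
Constraint 2 (X + W = U) on D(X)={3,5,6,7} D(W)={1,4,6} D(U)={1,2,3,4,6,7}: X {3,5,6,7}->{3,5,6}; W {1,4,6}->{1,4}; U {1,2,3,4,6,7}->{4,6,7} => REVISION
Constraint 3 (V != X) on D(V)={1,3,4,6,7} D(X)={3,5,6}: no change => not a revision
Total revisions = 1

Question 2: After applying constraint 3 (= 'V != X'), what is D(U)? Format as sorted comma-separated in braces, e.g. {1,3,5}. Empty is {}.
Constraint 1 (W != U) on D(W)={1,4,6} D(U)={1,2,3,4,6,7}: no change
Constraint 2 (X + W = U) on D(X)={3,5,6,7} D(W)={1,4,6} D(U)={1,2,3,4,6,7}: X {3,5,6,7}->{3,5,6}; W {1,4,6}->{1,4}; U {1,2,3,4,6,7}->{4,6,7}
Constraint 3 (V != X) on D(V)={1,3,4,6,7} D(X)={3,5,6}: no change
So after constraint 3: D(U) = {4,6,7}

Answer: {4,6,7}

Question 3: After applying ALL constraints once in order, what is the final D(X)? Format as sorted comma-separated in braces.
Constraint 1 (W != U) on D(W)={1,4,6} D(U)={1,2,3,4,6,7}: no change
Constraint 2 (X + W = U) on D(X)={3,5,6,7} D(W)={1,4,6} D(U)={1,2,3,4,6,7}: X {3,5,6,7}->{3,5,6}; W {1,4,6}->{1,4}; U {1,2,3,4,6,7}->{4,6,7}
Constraint 3 (V != X) on D(V)={1,3,4,6,7} D(X)={3,5,6}: no change
So after all 3 constraints: D(X) = {3,5,6}

Answer: {3,5,6}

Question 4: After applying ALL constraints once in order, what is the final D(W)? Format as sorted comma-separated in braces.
Answer: {1,4}

Derivation:
Constraint 1 (W != U) on D(W)={1,4,6} D(U)={1,2,3,4,6,7}: no change
Constraint 2 (X + W = U) on D(X)={3,5,6,7} D(W)={1,4,6} D(U)={1,2,3,4,6,7}: X {3,5,6,7}->{3,5,6}; W {1,4,6}->{1,4}; U {1,2,3,4,6,7}->{4,6,7}
Constraint 3 (V != X) on D(V)={1,3,4,6,7} D(X)={3,5,6}: no change
So after all 3 constraints: D(W) = {1,4}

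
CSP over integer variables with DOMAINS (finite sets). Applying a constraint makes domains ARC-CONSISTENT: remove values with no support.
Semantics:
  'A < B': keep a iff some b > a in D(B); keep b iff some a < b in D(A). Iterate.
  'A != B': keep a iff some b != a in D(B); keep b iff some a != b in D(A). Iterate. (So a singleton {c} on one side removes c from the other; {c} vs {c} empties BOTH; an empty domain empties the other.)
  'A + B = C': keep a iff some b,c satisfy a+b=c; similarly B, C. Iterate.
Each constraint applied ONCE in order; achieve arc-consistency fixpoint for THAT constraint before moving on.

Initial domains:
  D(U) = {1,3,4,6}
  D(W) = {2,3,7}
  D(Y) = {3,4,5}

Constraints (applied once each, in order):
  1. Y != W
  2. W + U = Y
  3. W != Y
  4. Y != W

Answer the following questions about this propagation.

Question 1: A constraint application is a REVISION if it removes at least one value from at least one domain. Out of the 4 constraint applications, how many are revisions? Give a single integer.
Constraint 1 (Y != W) on D(Y)={3,4,5} D(W)={2,3,7}: no change => not a revision
Constraint 2 (W + U = Y) on D(W)={2,3,7} D(U)={1,3,4,6} D(Y)={3,4,5}: W {2,3,7}->{2,3}; U {1,3,4,6}->{1,3} => REVISION
Constraint 3 (W != Y) on D(W)={2,3} D(Y)={3,4,5}: no change => not a revision
Constraint 4 (Y != W) on D(Y)={3,4,5} D(W)={2,3}: no change => not a revision
Total revisions = 1

Answer: 1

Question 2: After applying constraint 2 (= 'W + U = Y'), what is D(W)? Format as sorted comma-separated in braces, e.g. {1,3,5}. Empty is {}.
Answer: {2,3}

Derivation:
Constraint 1 (Y != W) on D(Y)={3,4,5} D(W)={2,3,7}: no change
Constraint 2 (W + U = Y) on D(W)={2,3,7} D(U)={1,3,4,6} D(Y)={3,4,5}: W {2,3,7}->{2,3}; U {1,3,4,6}->{1,3}
So after constraint 2: D(W) = {2,3}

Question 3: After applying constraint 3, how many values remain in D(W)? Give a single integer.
Constraint 1 (Y != W) on D(Y)={3,4,5} D(W)={2,3,7}: no change
Constraint 2 (W + U = Y) on D(W)={2,3,7} D(U)={1,3,4,6} D(Y)={3,4,5}: W {2,3,7}->{2,3}; U {1,3,4,6}->{1,3}
Constraint 3 (W != Y) on D(W)={2,3} D(Y)={3,4,5}: no change
So after constraint 3: D(W)={2,3}, size = 2

Answer: 2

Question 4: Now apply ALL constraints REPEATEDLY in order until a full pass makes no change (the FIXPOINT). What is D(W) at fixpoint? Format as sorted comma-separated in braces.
pass 0 (initial): D(W)={2,3,7}
pass 1: U {1,3,4,6}->{1,3}; W {2,3,7}->{2,3}
pass 2: no change
Fixpoint after 2 passes: D(W) = {2,3}

Answer: {2,3}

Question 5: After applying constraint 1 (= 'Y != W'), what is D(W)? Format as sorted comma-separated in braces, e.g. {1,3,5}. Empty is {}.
Answer: {2,3,7}

Derivation:
Constraint 1 (Y != W) on D(Y)={3,4,5} D(W)={2,3,7}: no change
So after constraint 1: D(W) = {2,3,7}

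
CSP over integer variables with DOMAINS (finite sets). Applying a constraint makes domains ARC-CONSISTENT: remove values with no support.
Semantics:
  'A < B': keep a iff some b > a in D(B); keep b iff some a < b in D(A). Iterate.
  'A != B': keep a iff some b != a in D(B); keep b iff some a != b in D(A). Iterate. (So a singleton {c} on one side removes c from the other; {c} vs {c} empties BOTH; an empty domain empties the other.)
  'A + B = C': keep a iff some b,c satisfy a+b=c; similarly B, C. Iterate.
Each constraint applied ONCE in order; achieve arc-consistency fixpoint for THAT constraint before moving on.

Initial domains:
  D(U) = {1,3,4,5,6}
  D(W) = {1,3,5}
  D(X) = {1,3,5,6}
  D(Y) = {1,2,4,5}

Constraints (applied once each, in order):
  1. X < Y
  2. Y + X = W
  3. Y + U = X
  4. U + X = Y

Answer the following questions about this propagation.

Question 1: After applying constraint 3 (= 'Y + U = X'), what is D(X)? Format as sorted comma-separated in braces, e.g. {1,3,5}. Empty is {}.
Constraint 1 (X < Y) on D(X)={1,3,5,6} D(Y)={1,2,4,5}: X {1,3,5,6}->{1,3}; Y {1,2,4,5}->{2,4,5}
Constraint 2 (Y + X = W) on D(Y)={2,4,5} D(X)={1,3} D(W)={1,3,5}: Y {2,4,5}->{2,4}; W {1,3,5}->{3,5}
Constraint 3 (Y + U = X) on D(Y)={2,4} D(U)={1,3,4,5,6} D(X)={1,3}: Y {2,4}->{2}; U {1,3,4,5,6}->{1}; X {1,3}->{3}
So after constraint 3: D(X) = {3}

Answer: {3}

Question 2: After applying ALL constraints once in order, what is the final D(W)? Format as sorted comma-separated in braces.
Answer: {3,5}

Derivation:
Constraint 1 (X < Y) on D(X)={1,3,5,6} D(Y)={1,2,4,5}: X {1,3,5,6}->{1,3}; Y {1,2,4,5}->{2,4,5}
Constraint 2 (Y + X = W) on D(Y)={2,4,5} D(X)={1,3} D(W)={1,3,5}: Y {2,4,5}->{2,4}; W {1,3,5}->{3,5}
Constraint 3 (Y + U = X) on D(Y)={2,4} D(U)={1,3,4,5,6} D(X)={1,3}: Y {2,4}->{2}; U {1,3,4,5,6}->{1}; X {1,3}->{3}
Constraint 4 (U + X = Y) on D(U)={1} D(X)={3} D(Y)={2}: U {1}->{}; X {3}->{}; Y {2}->{}
So after all 4 constraints: D(W) = {3,5}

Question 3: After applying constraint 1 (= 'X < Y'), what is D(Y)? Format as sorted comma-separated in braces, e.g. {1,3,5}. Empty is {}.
Constraint 1 (X < Y) on D(X)={1,3,5,6} D(Y)={1,2,4,5}: X {1,3,5,6}->{1,3}; Y {1,2,4,5}->{2,4,5}
So after constraint 1: D(Y) = {2,4,5}

Answer: {2,4,5}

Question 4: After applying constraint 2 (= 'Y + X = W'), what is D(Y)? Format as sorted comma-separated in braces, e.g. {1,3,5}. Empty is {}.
Answer: {2,4}

Derivation:
Constraint 1 (X < Y) on D(X)={1,3,5,6} D(Y)={1,2,4,5}: X {1,3,5,6}->{1,3}; Y {1,2,4,5}->{2,4,5}
Constraint 2 (Y + X = W) on D(Y)={2,4,5} D(X)={1,3} D(W)={1,3,5}: Y {2,4,5}->{2,4}; W {1,3,5}->{3,5}
So after constraint 2: D(Y) = {2,4}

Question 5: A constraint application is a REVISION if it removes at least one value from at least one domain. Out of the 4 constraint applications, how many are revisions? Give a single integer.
Answer: 4

Derivation:
Constraint 1 (X < Y) on D(X)={1,3,5,6} D(Y)={1,2,4,5}: X {1,3,5,6}->{1,3}; Y {1,2,4,5}->{2,4,5} => REVISION
Constraint 2 (Y + X = W) on D(Y)={2,4,5} D(X)={1,3} D(W)={1,3,5}: Y {2,4,5}->{2,4}; W {1,3,5}->{3,5} => REVISION
Constraint 3 (Y + U = X) on D(Y)={2,4} D(U)={1,3,4,5,6} D(X)={1,3}: Y {2,4}->{2}; U {1,3,4,5,6}->{1}; X {1,3}->{3} => REVISION
Constraint 4 (U + X = Y) on D(U)={1} D(X)={3} D(Y)={2}: U {1}->{}; X {3}->{}; Y {2}->{} => REVISION
Total revisions = 4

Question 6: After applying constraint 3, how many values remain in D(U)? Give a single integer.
Constraint 1 (X < Y) on D(X)={1,3,5,6} D(Y)={1,2,4,5}: X {1,3,5,6}->{1,3}; Y {1,2,4,5}->{2,4,5}
Constraint 2 (Y + X = W) on D(Y)={2,4,5} D(X)={1,3} D(W)={1,3,5}: Y {2,4,5}->{2,4}; W {1,3,5}->{3,5}
Constraint 3 (Y + U = X) on D(Y)={2,4} D(U)={1,3,4,5,6} D(X)={1,3}: Y {2,4}->{2}; U {1,3,4,5,6}->{1}; X {1,3}->{3}
So after constraint 3: D(U)={1}, size = 1

Answer: 1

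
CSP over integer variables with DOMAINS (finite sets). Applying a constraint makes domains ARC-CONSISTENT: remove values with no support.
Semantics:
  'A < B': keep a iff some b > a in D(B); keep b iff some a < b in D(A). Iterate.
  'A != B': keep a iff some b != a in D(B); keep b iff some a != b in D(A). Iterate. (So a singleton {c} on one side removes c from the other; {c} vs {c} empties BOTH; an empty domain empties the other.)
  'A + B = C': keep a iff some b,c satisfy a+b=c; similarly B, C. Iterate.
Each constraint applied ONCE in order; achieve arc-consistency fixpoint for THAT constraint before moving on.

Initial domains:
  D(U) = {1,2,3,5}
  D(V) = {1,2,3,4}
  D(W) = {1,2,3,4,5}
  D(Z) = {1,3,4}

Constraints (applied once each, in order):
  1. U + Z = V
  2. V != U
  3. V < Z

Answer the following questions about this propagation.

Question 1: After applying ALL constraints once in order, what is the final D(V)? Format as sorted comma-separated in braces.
Constraint 1 (U + Z = V) on D(U)={1,2,3,5} D(Z)={1,3,4} D(V)={1,2,3,4}: U {1,2,3,5}->{1,2,3}; Z {1,3,4}->{1,3}; V {1,2,3,4}->{2,3,4}
Constraint 2 (V != U) on D(V)={2,3,4} D(U)={1,2,3}: no change
Constraint 3 (V < Z) on D(V)={2,3,4} D(Z)={1,3}: V {2,3,4}->{2}; Z {1,3}->{3}
So after all 3 constraints: D(V) = {2}

Answer: {2}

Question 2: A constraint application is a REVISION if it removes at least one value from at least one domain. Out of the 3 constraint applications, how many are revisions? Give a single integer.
Answer: 2

Derivation:
Constraint 1 (U + Z = V) on D(U)={1,2,3,5} D(Z)={1,3,4} D(V)={1,2,3,4}: U {1,2,3,5}->{1,2,3}; Z {1,3,4}->{1,3}; V {1,2,3,4}->{2,3,4} => REVISION
Constraint 2 (V != U) on D(V)={2,3,4} D(U)={1,2,3}: no change => not a revision
Constraint 3 (V < Z) on D(V)={2,3,4} D(Z)={1,3}: V {2,3,4}->{2}; Z {1,3}->{3} => REVISION
Total revisions = 2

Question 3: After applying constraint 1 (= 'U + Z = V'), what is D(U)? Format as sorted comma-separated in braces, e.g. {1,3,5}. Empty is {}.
Answer: {1,2,3}

Derivation:
Constraint 1 (U + Z = V) on D(U)={1,2,3,5} D(Z)={1,3,4} D(V)={1,2,3,4}: U {1,2,3,5}->{1,2,3}; Z {1,3,4}->{1,3}; V {1,2,3,4}->{2,3,4}
So after constraint 1: D(U) = {1,2,3}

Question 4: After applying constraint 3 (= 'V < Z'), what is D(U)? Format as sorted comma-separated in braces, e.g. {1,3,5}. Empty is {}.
Constraint 1 (U + Z = V) on D(U)={1,2,3,5} D(Z)={1,3,4} D(V)={1,2,3,4}: U {1,2,3,5}->{1,2,3}; Z {1,3,4}->{1,3}; V {1,2,3,4}->{2,3,4}
Constraint 2 (V != U) on D(V)={2,3,4} D(U)={1,2,3}: no change
Constraint 3 (V < Z) on D(V)={2,3,4} D(Z)={1,3}: V {2,3,4}->{2}; Z {1,3}->{3}
So after constraint 3: D(U) = {1,2,3}

Answer: {1,2,3}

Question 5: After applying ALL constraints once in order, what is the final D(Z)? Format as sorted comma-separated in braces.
Constraint 1 (U + Z = V) on D(U)={1,2,3,5} D(Z)={1,3,4} D(V)={1,2,3,4}: U {1,2,3,5}->{1,2,3}; Z {1,3,4}->{1,3}; V {1,2,3,4}->{2,3,4}
Constraint 2 (V != U) on D(V)={2,3,4} D(U)={1,2,3}: no change
Constraint 3 (V < Z) on D(V)={2,3,4} D(Z)={1,3}: V {2,3,4}->{2}; Z {1,3}->{3}
So after all 3 constraints: D(Z) = {3}

Answer: {3}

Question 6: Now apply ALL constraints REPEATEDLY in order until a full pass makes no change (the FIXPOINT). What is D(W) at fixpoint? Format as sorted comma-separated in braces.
pass 0 (initial): D(W)={1,2,3,4,5}
pass 1: U {1,2,3,5}->{1,2,3}; V {1,2,3,4}->{2}; Z {1,3,4}->{3}
pass 2: U {1,2,3}->{}; V {2}->{}; Z {3}->{}
pass 3: no change
Fixpoint after 3 passes: D(W) = {1,2,3,4,5}

Answer: {1,2,3,4,5}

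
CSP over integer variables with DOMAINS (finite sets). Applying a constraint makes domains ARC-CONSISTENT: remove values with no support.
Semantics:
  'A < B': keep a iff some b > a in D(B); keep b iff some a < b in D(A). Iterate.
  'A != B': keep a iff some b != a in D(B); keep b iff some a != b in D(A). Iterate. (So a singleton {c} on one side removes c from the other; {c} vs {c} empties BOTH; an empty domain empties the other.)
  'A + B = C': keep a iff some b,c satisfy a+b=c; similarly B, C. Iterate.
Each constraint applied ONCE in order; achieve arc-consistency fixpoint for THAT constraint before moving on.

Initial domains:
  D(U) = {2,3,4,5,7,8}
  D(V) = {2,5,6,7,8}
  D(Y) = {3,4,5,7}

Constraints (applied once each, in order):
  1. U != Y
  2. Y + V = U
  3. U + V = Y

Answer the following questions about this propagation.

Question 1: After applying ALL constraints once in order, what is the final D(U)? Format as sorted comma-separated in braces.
Constraint 1 (U != Y) on D(U)={2,3,4,5,7,8} D(Y)={3,4,5,7}: no change
Constraint 2 (Y + V = U) on D(Y)={3,4,5,7} D(V)={2,5,6,7,8} D(U)={2,3,4,5,7,8}: Y {3,4,5,7}->{3,5}; V {2,5,6,7,8}->{2,5}; U {2,3,4,5,7,8}->{5,7,8}
Constraint 3 (U + V = Y) on D(U)={5,7,8} D(V)={2,5} D(Y)={3,5}: U {5,7,8}->{}; V {2,5}->{}; Y {3,5}->{}
So after all 3 constraints: D(U) = {}

Answer: {}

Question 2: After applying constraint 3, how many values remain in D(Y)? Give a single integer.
Constraint 1 (U != Y) on D(U)={2,3,4,5,7,8} D(Y)={3,4,5,7}: no change
Constraint 2 (Y + V = U) on D(Y)={3,4,5,7} D(V)={2,5,6,7,8} D(U)={2,3,4,5,7,8}: Y {3,4,5,7}->{3,5}; V {2,5,6,7,8}->{2,5}; U {2,3,4,5,7,8}->{5,7,8}
Constraint 3 (U + V = Y) on D(U)={5,7,8} D(V)={2,5} D(Y)={3,5}: U {5,7,8}->{}; V {2,5}->{}; Y {3,5}->{}
So after constraint 3: D(Y)={}, size = 0

Answer: 0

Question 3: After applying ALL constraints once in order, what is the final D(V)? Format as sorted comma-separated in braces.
Constraint 1 (U != Y) on D(U)={2,3,4,5,7,8} D(Y)={3,4,5,7}: no change
Constraint 2 (Y + V = U) on D(Y)={3,4,5,7} D(V)={2,5,6,7,8} D(U)={2,3,4,5,7,8}: Y {3,4,5,7}->{3,5}; V {2,5,6,7,8}->{2,5}; U {2,3,4,5,7,8}->{5,7,8}
Constraint 3 (U + V = Y) on D(U)={5,7,8} D(V)={2,5} D(Y)={3,5}: U {5,7,8}->{}; V {2,5}->{}; Y {3,5}->{}
So after all 3 constraints: D(V) = {}

Answer: {}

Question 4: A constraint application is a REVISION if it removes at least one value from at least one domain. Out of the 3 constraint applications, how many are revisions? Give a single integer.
Constraint 1 (U != Y) on D(U)={2,3,4,5,7,8} D(Y)={3,4,5,7}: no change => not a revision
Constraint 2 (Y + V = U) on D(Y)={3,4,5,7} D(V)={2,5,6,7,8} D(U)={2,3,4,5,7,8}: Y {3,4,5,7}->{3,5}; V {2,5,6,7,8}->{2,5}; U {2,3,4,5,7,8}->{5,7,8} => REVISION
Constraint 3 (U + V = Y) on D(U)={5,7,8} D(V)={2,5} D(Y)={3,5}: U {5,7,8}->{}; V {2,5}->{}; Y {3,5}->{} => REVISION
Total revisions = 2

Answer: 2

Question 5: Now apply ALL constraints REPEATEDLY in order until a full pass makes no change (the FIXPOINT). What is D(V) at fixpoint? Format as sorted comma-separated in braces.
Answer: {}

Derivation:
pass 0 (initial): D(V)={2,5,6,7,8}
pass 1: U {2,3,4,5,7,8}->{}; V {2,5,6,7,8}->{}; Y {3,4,5,7}->{}
pass 2: no change
Fixpoint after 2 passes: D(V) = {}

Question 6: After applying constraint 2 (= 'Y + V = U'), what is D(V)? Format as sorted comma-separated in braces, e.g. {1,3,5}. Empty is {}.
Answer: {2,5}

Derivation:
Constraint 1 (U != Y) on D(U)={2,3,4,5,7,8} D(Y)={3,4,5,7}: no change
Constraint 2 (Y + V = U) on D(Y)={3,4,5,7} D(V)={2,5,6,7,8} D(U)={2,3,4,5,7,8}: Y {3,4,5,7}->{3,5}; V {2,5,6,7,8}->{2,5}; U {2,3,4,5,7,8}->{5,7,8}
So after constraint 2: D(V) = {2,5}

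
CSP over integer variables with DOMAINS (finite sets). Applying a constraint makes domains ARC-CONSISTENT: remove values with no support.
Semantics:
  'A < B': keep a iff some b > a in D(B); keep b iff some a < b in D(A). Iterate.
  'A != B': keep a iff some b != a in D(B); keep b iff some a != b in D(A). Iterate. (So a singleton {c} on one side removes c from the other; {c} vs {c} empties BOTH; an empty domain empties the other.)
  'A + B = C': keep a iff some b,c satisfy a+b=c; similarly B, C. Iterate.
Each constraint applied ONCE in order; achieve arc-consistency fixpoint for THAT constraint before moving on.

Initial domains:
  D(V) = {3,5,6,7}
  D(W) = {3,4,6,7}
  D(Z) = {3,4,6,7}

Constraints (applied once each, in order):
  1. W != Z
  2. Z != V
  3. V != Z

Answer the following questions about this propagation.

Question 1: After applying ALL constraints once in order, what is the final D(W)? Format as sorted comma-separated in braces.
Constraint 1 (W != Z) on D(W)={3,4,6,7} D(Z)={3,4,6,7}: no change
Constraint 2 (Z != V) on D(Z)={3,4,6,7} D(V)={3,5,6,7}: no change
Constraint 3 (V != Z) on D(V)={3,5,6,7} D(Z)={3,4,6,7}: no change
So after all 3 constraints: D(W) = {3,4,6,7}

Answer: {3,4,6,7}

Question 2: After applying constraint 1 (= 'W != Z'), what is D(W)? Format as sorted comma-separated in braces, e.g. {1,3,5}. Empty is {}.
Answer: {3,4,6,7}

Derivation:
Constraint 1 (W != Z) on D(W)={3,4,6,7} D(Z)={3,4,6,7}: no change
So after constraint 1: D(W) = {3,4,6,7}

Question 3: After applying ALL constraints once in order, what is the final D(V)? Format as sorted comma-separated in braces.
Constraint 1 (W != Z) on D(W)={3,4,6,7} D(Z)={3,4,6,7}: no change
Constraint 2 (Z != V) on D(Z)={3,4,6,7} D(V)={3,5,6,7}: no change
Constraint 3 (V != Z) on D(V)={3,5,6,7} D(Z)={3,4,6,7}: no change
So after all 3 constraints: D(V) = {3,5,6,7}

Answer: {3,5,6,7}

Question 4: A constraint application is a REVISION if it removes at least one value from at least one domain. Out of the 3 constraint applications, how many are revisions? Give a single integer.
Answer: 0

Derivation:
Constraint 1 (W != Z) on D(W)={3,4,6,7} D(Z)={3,4,6,7}: no change => not a revision
Constraint 2 (Z != V) on D(Z)={3,4,6,7} D(V)={3,5,6,7}: no change => not a revision
Constraint 3 (V != Z) on D(V)={3,5,6,7} D(Z)={3,4,6,7}: no change => not a revision
Total revisions = 0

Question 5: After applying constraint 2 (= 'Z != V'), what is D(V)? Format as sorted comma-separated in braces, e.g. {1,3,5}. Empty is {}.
Constraint 1 (W != Z) on D(W)={3,4,6,7} D(Z)={3,4,6,7}: no change
Constraint 2 (Z != V) on D(Z)={3,4,6,7} D(V)={3,5,6,7}: no change
So after constraint 2: D(V) = {3,5,6,7}

Answer: {3,5,6,7}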